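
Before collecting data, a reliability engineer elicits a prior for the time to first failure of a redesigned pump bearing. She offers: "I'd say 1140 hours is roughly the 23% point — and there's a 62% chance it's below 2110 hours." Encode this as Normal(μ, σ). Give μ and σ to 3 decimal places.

μ = 1826.261, σ = 928.827

The p-quantile of Normal(μ,σ) is μ + z_p·σ, with z_{0.23} = -0.7388 and z_{0.62} = 0.3055.
Eliminate σ: μ = (z₂·x₁ − z₁·x₂)/(z₂ − z₁) = (0.3055·1140 − (-0.7388)·2110)/1.044 = 1826.261.
Then σ = (x₂ − x₁)/(z₂ − z₁) = (2110 − 1140)/1.044 = 928.827.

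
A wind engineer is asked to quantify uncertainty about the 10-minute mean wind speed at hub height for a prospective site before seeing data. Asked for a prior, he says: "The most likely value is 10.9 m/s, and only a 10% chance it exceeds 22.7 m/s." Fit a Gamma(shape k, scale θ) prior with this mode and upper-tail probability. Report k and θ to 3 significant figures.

k ≈ 4.57, θ ≈ 3.05

Gamma(k,θ) with k>1 has mode (k−1)θ, so θ = 10.9/(k−1).
Need P(X < 22.7) = 0.9 with θ tied to k this way. Start at k = 2, θ = 10.9: P(X<22.7) ≈ 0.616.
Too low — raise k to concentrate. Iterating converges to k ≈ 4.57.
Then θ = 10.9/(4.57−1) ≈ 3.05.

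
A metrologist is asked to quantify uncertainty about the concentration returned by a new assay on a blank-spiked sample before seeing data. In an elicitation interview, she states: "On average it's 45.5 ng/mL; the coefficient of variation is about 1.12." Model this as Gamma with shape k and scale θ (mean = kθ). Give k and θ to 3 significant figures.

For Gamma(k, scale θ): mean = kθ, variance = kθ², so CV = 1/√k.
CV = 1.12, hence k = 1/CV² = 0.797.
Then θ = mean/k = 45.5/0.797 = 57.1.

k ≈ 0.797, θ ≈ 57.1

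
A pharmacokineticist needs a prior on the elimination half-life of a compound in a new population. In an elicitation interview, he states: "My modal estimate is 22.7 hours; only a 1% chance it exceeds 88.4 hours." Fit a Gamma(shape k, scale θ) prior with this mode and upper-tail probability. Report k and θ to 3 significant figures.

Gamma(k,θ) with k>1 has mode (k−1)θ, so θ = 22.7/(k−1).
Need P(X < 88.4) = 0.99 with θ tied to k this way. Start at k = 2, θ = 22.7: P(X<88.4) ≈ 0.900.
Too low — raise k to concentrate. Iterating converges to k ≈ 3.28.
Then θ = 22.7/(3.28−1) ≈ 9.96.

k ≈ 3.28, θ ≈ 9.96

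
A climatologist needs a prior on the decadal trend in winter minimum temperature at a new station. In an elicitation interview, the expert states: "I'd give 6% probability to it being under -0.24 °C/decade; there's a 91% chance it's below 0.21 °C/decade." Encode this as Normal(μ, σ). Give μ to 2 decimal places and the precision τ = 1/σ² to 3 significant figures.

The p-quantile of Normal(μ,σ) is μ + z_p·σ, with z_{0.06} = -1.555 and z_{0.91} = 1.341.
Eliminate σ: μ = (z₂·x₁ − z₁·x₂)/(z₂ − z₁) = (1.341·-0.24 − (-1.555)·0.21)/2.896 = 0.00.
Then σ = (x₂ − x₁)/(z₂ − z₁) = (0.21 − -0.24)/2.896 = 0.16.
Precision τ = 1/σ² = 1/0.1554² = 41.4.

μ = 0.00, τ = 41.4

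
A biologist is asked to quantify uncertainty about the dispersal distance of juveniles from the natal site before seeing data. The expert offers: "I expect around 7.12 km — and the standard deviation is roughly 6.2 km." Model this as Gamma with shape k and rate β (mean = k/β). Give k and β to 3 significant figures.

For Gamma(k, rate β): mean = k/β, variance = k/β², so CV = 1/√k.
CV = SD/mean = 6.2/7.12 = 0.8708, hence k = 1/CV² = 1.32.
Then β = k/mean = 1.32/7.12 = 0.185.

k ≈ 1.32, β ≈ 0.185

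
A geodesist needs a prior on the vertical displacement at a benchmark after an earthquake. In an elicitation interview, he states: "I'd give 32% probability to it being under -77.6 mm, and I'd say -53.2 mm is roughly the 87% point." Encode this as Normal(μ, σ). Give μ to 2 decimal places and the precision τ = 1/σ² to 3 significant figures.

μ = -70.44, τ = 0.00427

The p-quantile of Normal(μ,σ) is μ + z_p·σ, with z_{0.32} = -0.4677 and z_{0.87} = 1.126.
Eliminate σ: μ = (z₂·x₁ − z₁·x₂)/(z₂ − z₁) = (1.126·-77.6 − (-0.4677)·-53.2)/1.594 = -70.44.
Then σ = (x₂ − x₁)/(z₂ − z₁) = (-53.2 − -77.6)/1.594 = 15.31.
Precision τ = 1/σ² = 1/15.31² = 0.00427.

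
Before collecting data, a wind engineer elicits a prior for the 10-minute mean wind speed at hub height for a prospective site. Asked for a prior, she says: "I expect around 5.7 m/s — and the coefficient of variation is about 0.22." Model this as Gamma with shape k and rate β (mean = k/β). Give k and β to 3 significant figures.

For Gamma(k, rate β): mean = k/β, variance = k/β², so CV = 1/√k.
CV = 0.22, hence k = 1/CV² = 20.7.
Then β = k/mean = 20.7/5.7 = 3.62.

k ≈ 20.7, β ≈ 3.62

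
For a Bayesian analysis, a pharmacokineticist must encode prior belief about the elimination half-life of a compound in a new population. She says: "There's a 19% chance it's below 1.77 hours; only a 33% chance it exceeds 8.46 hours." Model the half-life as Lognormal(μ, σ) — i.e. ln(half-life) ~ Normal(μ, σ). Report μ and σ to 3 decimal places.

μ ≈ 1.613, σ ≈ 1.187

If T ~ Lognormal(μ,σ) then ln T ~ Normal(μ,σ), so the p-quantile of ln T is μ + z_p·σ.
ln(1.77) = 0.571 and ln(8.46) = 2.135; z_{0.19} = -0.8779, z_{0.67} = 0.4399.
σ = (2.135 − 0.571)/(0.4399 − (-0.8779)) = 1.187.
μ = 0.571 − (-0.8779)·1.187 = 1.613.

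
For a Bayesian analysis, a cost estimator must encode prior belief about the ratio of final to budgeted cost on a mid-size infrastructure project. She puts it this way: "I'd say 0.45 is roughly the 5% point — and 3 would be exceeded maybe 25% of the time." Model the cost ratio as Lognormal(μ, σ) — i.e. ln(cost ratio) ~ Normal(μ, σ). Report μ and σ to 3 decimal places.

μ ≈ 0.547, σ ≈ 0.818

If T ~ Lognormal(μ,σ) then ln T ~ Normal(μ,σ), so the p-quantile of ln T is μ + z_p·σ.
ln(0.45) = -0.7985 and ln(3) = 1.099; z_{0.05} = -1.645, z_{0.75} = 0.6745.
σ = (1.099 − -0.7985)/(0.6745 − (-1.645)) = 0.818.
μ = -0.7985 − (-1.645)·0.818 = 0.547.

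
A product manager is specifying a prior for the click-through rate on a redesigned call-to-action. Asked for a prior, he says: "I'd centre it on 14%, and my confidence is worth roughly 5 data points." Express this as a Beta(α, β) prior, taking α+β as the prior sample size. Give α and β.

Under the effective-sample-size interpretation, Beta(α, β) has prior mean α/(α+β) and prior sample size α+β.
So α+β = 5 and α/(α+β) = 0.14, giving α = 0.14·5 = 0.7 and β = 5 − 0.7 = 4.3.

α = 0.7, β = 4.3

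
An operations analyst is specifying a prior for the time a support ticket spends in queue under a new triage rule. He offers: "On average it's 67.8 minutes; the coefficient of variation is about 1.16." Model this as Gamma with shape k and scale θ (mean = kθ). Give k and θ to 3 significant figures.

For Gamma(k, scale θ): mean = kθ, variance = kθ², so CV = 1/√k.
CV = 1.16, hence k = 1/CV² = 0.743.
Then θ = mean/k = 67.8/0.743 = 91.2.

k ≈ 0.743, θ ≈ 91.2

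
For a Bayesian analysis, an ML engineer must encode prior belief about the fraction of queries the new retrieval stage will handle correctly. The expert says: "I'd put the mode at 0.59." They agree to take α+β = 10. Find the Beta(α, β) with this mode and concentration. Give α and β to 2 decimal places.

For α,β > 1 the Beta mode is (α−1)/(α+β−2). With α+β = 10, the mode is (α−1)/8.
Set (α−1)/8 = 0.59 → α = 1 + 0.59·8 = 5.72.
β = 10 − α = 4.28.

α = 5.72, β = 4.28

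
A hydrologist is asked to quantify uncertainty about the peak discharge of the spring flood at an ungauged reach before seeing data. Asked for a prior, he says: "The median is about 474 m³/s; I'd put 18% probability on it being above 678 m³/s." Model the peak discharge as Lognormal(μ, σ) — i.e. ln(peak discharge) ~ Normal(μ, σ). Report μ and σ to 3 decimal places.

μ ≈ 6.161, σ ≈ 0.391

If T ~ Lognormal(μ,σ) then ln T ~ Normal(μ,σ), so the p-quantile of ln T is μ + z_p·σ.
ln(474) = 6.161 and ln(678) = 6.519; z_{0.5} = 0, z_{0.82} = 0.9154.
σ = (6.519 − 6.161)/(0.9154 − (0)) = 0.391.
μ = 6.161 − (0)·0.391 = 6.161.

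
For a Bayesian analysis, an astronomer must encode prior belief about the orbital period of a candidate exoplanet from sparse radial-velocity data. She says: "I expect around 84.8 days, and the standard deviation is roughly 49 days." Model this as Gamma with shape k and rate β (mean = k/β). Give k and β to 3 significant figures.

For Gamma(k, rate β): mean = k/β, variance = k/β², so CV = 1/√k.
CV = SD/mean = 49/84.8 = 0.5778, hence k = 1/CV² = 3.
Then β = k/mean = 3/84.8 = 0.0353.

k ≈ 3, β ≈ 0.0353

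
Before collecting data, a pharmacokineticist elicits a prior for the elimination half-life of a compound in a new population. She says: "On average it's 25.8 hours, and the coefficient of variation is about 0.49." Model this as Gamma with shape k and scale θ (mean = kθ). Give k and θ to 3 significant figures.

For Gamma(k, scale θ): mean = kθ, variance = kθ², so CV = 1/√k.
CV = 0.49, hence k = 1/CV² = 4.16.
Then θ = mean/k = 25.8/4.16 = 6.19.

k ≈ 4.16, θ ≈ 6.19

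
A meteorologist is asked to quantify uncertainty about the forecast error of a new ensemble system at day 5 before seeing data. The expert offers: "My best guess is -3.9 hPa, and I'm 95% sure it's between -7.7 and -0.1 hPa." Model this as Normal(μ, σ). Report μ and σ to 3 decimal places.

μ = -3.900, σ = 1.939

A symmetric 95% interval runs μ ± z·σ with z = 1.96.
Half-width = 3.8, so σ = 3.8/1.96 = 1.939.
μ is the stated best guess, -3.900.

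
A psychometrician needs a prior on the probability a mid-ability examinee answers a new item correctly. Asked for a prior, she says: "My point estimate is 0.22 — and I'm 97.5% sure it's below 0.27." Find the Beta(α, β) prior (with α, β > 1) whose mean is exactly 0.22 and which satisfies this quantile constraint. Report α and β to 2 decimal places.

With mean 0.22 fixed, write α = 0.22s, β = 0.78s where s = α+β.
Need P(θ < 0.27) = 0.975 under Beta(0.22s, 0.78s). Normal approximation: (q−m)/√(m(1−m)/s) ≈ z_{0.975} = 1.96, so s ≈ 0.22·0.78·(1.96)²/(0.27−0.22)² = 263.7.
At s = 263.7: P(θ<0.27) ≈ 0.971. Adjusting to match 0.975 gives s ≈ 282.87.
So α = 0.22·282.87 ≈ 62.23, β = 0.78·282.87 ≈ 220.64.

α ≈ 62.23, β ≈ 220.64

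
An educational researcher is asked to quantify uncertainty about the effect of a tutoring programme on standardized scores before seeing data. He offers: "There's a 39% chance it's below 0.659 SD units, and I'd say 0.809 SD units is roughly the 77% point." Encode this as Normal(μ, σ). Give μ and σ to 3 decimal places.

For Normal(μ,σ), the p-quantile is μ + z_p·σ. Here z_{0.39} = -0.2793, z_{0.77} = 0.7388.
So 0.659 = μ − 0.2793σ and 0.809 = μ + 0.7388σ.
Subtracting: σ = (0.809 − 0.659)/(0.7388 − (-0.2793)) = 0.147.
Then μ = 0.659 − (-0.2793)·0.147 = 0.700.

μ = 0.700, σ = 0.147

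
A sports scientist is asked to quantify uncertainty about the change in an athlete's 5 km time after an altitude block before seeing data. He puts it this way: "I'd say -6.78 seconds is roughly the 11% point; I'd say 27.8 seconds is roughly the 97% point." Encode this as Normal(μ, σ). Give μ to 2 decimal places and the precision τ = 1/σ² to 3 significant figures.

μ = 6.87, τ = 0.00807

For Normal(μ,σ), the p-quantile is μ + z_p·σ. Here z_{0.11} = -1.227, z_{0.97} = 1.881.
So -6.78 = μ − 1.227σ and 27.8 = μ + 1.881σ.
Subtracting: σ = (27.8 − -6.78)/(1.881 − (-1.227)) = 11.13.
Then μ = -6.78 − (-1.227)·11.13 = 6.87.
Precision τ = 1/σ² = 1/11.13² = 0.00807.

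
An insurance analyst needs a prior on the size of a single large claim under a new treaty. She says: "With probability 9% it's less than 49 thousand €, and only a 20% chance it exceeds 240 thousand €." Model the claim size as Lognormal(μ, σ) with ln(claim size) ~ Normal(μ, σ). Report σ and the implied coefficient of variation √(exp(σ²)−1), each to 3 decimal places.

σ ≈ 0.728, CV ≈ 0.836

If T ~ Lognormal(μ,σ) then ln T ~ Normal(μ,σ), so the p-quantile of ln T is μ + z_p·σ.
ln(49) = 3.892 and ln(240) = 5.481; z_{0.09} = -1.341, z_{0.8} = 0.8416.
σ = (5.481 − 3.892)/(0.8416 − (-1.341)) = 0.728.
μ = 3.892 − (-1.341)·0.728 = 4.868.
CV = √(exp(σ²)−1) = √(exp(0.5300)−1) = 0.836.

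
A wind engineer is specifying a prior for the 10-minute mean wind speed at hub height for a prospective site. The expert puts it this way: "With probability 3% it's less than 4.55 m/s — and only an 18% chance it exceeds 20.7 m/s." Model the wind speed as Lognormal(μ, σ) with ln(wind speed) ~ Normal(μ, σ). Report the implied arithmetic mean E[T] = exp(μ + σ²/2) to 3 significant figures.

E[T] ≈ 14.6 m/s

If T ~ Lognormal(μ,σ) then ln T ~ Normal(μ,σ), so the p-quantile of ln T is μ + z_p·σ.
ln(4.55) = 1.515 and ln(20.7) = 3.03; z_{0.03} = -1.881, z_{0.82} = 0.9154.
σ = (3.03 − 1.515)/(0.9154 − (-1.881)) = 0.542.
μ = 1.515 − (-1.881)·0.542 = 2.534.
E[T] = exp(μ + σ²/2) = exp(2.534 + 0.1468) = 14.6 m/s.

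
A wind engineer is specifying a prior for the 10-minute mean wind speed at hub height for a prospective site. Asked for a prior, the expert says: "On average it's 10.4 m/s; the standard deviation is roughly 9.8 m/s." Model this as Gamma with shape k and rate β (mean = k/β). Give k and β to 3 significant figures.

For Gamma(k, rate β): mean = k/β, variance = k/β², so CV = 1/√k.
CV = SD/mean = 9.8/10.4 = 0.9423, hence k = 1/CV² = 1.13.
Then β = k/mean = 1.13/10.4 = 0.108.

k ≈ 1.13, β ≈ 0.108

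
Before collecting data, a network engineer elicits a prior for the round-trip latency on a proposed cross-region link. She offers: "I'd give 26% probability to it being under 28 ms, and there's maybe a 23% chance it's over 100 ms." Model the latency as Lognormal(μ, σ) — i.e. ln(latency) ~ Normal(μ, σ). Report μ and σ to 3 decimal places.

μ ≈ 3.925, σ ≈ 0.921

If T ~ Lognormal(μ,σ) then ln T ~ Normal(μ,σ), so the p-quantile of ln T is μ + z_p·σ.
ln(28) = 3.332 and ln(100) = 4.605; z_{0.26} = -0.6433, z_{0.77} = 0.7388.
σ = (4.605 − 3.332)/(0.7388 − (-0.6433)) = 0.921.
μ = 3.332 − (-0.6433)·0.921 = 3.925.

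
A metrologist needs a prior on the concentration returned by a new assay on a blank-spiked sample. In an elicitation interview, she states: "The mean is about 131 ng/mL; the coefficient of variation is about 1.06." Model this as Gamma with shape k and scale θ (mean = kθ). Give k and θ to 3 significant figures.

k ≈ 0.89, θ ≈ 147

For Gamma(k, scale θ): mean = kθ, variance = kθ², so CV = 1/√k.
CV = 1.06, hence k = 1/CV² = 0.89.
Then θ = mean/k = 131/0.89 = 147.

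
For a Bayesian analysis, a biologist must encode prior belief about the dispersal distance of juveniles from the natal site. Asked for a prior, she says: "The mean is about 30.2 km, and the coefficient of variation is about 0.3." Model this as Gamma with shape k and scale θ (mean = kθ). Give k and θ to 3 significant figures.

For Gamma(k, scale θ): mean = kθ, variance = kθ², so CV = 1/√k.
CV = 0.3, hence k = 1/CV² = 11.1.
Then θ = mean/k = 30.2/11.1 = 2.72.

k ≈ 11.1, θ ≈ 2.72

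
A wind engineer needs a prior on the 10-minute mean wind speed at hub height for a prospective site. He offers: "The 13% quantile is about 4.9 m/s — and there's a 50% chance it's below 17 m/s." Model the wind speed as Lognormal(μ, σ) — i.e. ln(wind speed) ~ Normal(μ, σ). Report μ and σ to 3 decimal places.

If T ~ Lognormal(μ,σ) then ln T ~ Normal(μ,σ), so the p-quantile of ln T is μ + z_p·σ.
ln(4.9) = 1.589 and ln(17) = 2.833; z_{0.13} = -1.126, z_{0.5} = 0.
σ = (2.833 − 1.589)/(0 − (-1.126)) = 1.104.
μ = 1.589 − (-1.126)·1.104 = 2.833.

μ ≈ 2.833, σ ≈ 1.104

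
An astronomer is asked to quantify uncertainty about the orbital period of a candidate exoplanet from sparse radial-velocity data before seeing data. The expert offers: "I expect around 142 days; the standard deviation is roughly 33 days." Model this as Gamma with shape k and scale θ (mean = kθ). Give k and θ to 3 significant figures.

k ≈ 18.5, θ ≈ 7.67

For Gamma(k, scale θ): mean = kθ, variance = kθ², so CV = 1/√k.
CV = SD/mean = 33/142 = 0.2324, hence k = 1/CV² = 18.5.
Then θ = mean/k = 142/18.5 = 7.67.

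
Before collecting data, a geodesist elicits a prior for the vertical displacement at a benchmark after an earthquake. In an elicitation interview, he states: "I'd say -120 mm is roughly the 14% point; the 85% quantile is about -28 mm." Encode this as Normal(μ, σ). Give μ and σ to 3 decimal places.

μ = -73.046, σ = 43.463

The p-quantile of Normal(μ,σ) is μ + z_p·σ, with z_{0.14} = -1.08 and z_{0.85} = 1.036.
Eliminate σ: μ = (z₂·x₁ − z₁·x₂)/(z₂ − z₁) = (1.036·-120 − (-1.08)·-28)/2.117 = -73.046.
Then σ = (x₂ − x₁)/(z₂ − z₁) = (-28 − -120)/2.117 = 43.463.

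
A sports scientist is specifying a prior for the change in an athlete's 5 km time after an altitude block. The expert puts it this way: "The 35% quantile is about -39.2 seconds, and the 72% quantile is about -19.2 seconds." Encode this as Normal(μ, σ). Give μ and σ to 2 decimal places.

The p-quantile of Normal(μ,σ) is μ + z_p·σ, with z_{0.35} = -0.3853 and z_{0.72} = 0.5828.
Eliminate σ: μ = (z₂·x₁ − z₁·x₂)/(z₂ − z₁) = (0.5828·-39.2 − (-0.3853)·-19.2)/0.9682 = -31.24.
Then σ = (x₂ − x₁)/(z₂ − z₁) = (-19.2 − -39.2)/0.9682 = 20.66.

μ = -31.24, σ = 20.66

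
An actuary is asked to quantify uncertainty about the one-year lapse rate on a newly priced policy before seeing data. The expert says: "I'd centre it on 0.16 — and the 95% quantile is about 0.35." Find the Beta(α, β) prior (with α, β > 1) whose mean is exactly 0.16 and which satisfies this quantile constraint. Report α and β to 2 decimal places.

α ≈ 2.02, β ≈ 10.61

With mean 0.16 fixed, write α = 0.16s, β = 0.84s where s = α+β.
Need P(θ < 0.35) = 0.95 under Beta(0.16s, 0.84s). Normal approximation: (q−m)/√(m(1−m)/s) ≈ z_{0.95} = 1.64, so s ≈ 0.16·0.84·(1.64)²/(0.35−0.16)² = 10.1.
At s = 10.1: P(θ<0.35) ≈ 0.933. Adjusting to match 0.95 gives s ≈ 12.63.
So α = 0.16·12.63 ≈ 2.02, β = 0.84·12.63 ≈ 10.61.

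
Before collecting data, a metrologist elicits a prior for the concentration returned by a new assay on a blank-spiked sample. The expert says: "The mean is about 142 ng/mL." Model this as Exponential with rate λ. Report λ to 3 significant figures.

Exponential mean = 1/λ, so λ = 1/142.0 = 0.00704.

λ ≈ 0.00704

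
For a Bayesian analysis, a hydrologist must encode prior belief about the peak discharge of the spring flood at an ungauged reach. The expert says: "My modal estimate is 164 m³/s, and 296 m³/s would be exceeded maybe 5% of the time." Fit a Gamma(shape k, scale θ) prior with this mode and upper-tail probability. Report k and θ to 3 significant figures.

k ≈ 8.99, θ ≈ 20.5

Gamma(k,θ) with k>1 has mode (k−1)θ, so θ = 164/(k−1).
Need P(X < 296) = 0.95 with θ tied to k this way. Start at k = 2, θ = 164: P(X<296) ≈ 0.539.
Too low — raise k to concentrate. Iterating converges to k ≈ 8.99.
Then θ = 164/(8.99−1) ≈ 20.5.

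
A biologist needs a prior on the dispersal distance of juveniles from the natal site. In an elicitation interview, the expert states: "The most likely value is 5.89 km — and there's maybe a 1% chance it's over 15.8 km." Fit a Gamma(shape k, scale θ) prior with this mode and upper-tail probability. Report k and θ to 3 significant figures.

Gamma(k,θ) with k>1 has mode (k−1)θ, so θ = 5.89/(k−1).
Need P(X < 15.8) = 0.99 with θ tied to k this way. Start at k = 2, θ = 5.89: P(X<15.8) ≈ 0.748.
Too low — raise k to concentrate. Iterating converges to k ≈ 5.75.
Then θ = 5.89/(5.75−1) ≈ 1.24.

k ≈ 5.75, θ ≈ 1.24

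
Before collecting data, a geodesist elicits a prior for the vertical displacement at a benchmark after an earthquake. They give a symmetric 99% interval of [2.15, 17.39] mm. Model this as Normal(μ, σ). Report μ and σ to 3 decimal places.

μ = 9.770, σ = 2.958

A symmetric 99% interval runs μ ± z·σ with z = 2.576.
Half-width = 7.62, so σ = 7.62/2.576 = 2.958.
μ is the interval midpoint, 9.770.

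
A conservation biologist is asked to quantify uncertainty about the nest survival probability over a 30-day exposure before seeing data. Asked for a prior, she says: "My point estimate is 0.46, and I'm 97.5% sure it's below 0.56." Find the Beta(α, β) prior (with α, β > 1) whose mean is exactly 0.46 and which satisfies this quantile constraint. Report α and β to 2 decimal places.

With mean 0.46 fixed, write α = 0.46s, β = 0.54s where s = α+β.
Need P(θ < 0.56) = 0.975 under Beta(0.46s, 0.54s). Normal approximation: (q−m)/√(m(1−m)/s) ≈ z_{0.975} = 1.96, so s ≈ 0.46·0.54·(1.96)²/(0.56−0.46)² = 95.4.
At s = 95.4: P(θ<0.56) ≈ 0.975. Adjusting to match 0.975 gives s ≈ 95.51.
So α = 0.46·95.51 ≈ 43.94, β = 0.54·95.51 ≈ 51.58.

α ≈ 43.94, β ≈ 51.58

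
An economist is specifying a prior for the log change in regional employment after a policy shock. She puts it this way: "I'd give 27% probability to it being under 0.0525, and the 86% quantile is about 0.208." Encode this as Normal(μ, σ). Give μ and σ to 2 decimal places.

μ = 0.11, σ = 0.09

For Normal(μ,σ), the p-quantile is μ + z_p·σ. Here z_{0.27} = -0.6128, z_{0.86} = 1.08.
So 0.0525 = μ − 0.6128σ and 0.208 = μ + 1.08σ.
Subtracting: σ = (0.208 − 0.0525)/(1.08 − (-0.6128)) = 0.09.
Then μ = 0.0525 − (-0.6128)·0.09 = 0.11.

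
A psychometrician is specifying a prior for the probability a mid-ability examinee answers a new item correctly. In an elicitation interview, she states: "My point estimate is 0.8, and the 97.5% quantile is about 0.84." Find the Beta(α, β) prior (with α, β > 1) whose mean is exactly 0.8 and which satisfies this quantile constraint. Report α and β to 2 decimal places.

α ≈ 282.56, β ≈ 70.64

With mean 0.8 fixed, write α = 0.8s, β = 0.2s where s = α+β.
Need P(θ < 0.84) = 0.975 under Beta(0.8s, 0.2s). Normal approximation: (q−m)/√(m(1−m)/s) ≈ z_{0.975} = 1.96, so s ≈ 0.8·0.2·(1.96)²/(0.84−0.8)² = 384.1.
At s = 384.1: P(θ<0.84) ≈ 0.980. Adjusting to match 0.975 gives s ≈ 353.20.
So α = 0.8·353.20 ≈ 282.56, β = 0.2·353.20 ≈ 70.64.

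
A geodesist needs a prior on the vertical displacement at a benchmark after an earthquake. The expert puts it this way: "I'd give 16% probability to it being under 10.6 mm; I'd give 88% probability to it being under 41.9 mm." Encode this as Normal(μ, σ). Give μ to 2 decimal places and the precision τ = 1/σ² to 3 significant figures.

The p-quantile of Normal(μ,σ) is μ + z_p·σ, with z_{0.16} = -0.9945 and z_{0.88} = 1.175.
Eliminate σ: μ = (z₂·x₁ − z₁·x₂)/(z₂ − z₁) = (1.175·10.6 − (-0.9945)·41.9)/2.169 = 24.95.
Then σ = (x₂ − x₁)/(z₂ − z₁) = (41.9 − 10.6)/2.169 = 14.43.
Precision τ = 1/σ² = 1/14.43² = 0.0048.

μ = 24.95, τ = 0.0048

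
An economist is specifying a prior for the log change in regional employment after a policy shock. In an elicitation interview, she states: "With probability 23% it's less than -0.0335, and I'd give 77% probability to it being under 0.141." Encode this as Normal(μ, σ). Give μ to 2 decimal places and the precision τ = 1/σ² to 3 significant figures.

For Normal(μ,σ), the p-quantile is μ + z_p·σ. Here z_{0.23} = -0.7388, z_{0.77} = 0.7388.
So -0.0335 = μ − 0.7388σ and 0.141 = μ + 0.7388σ.
Subtracting: σ = (0.141 − -0.0335)/(0.7388 − (-0.7388)) = 0.12.
Then μ = -0.0335 − (-0.7388)·0.12 = 0.05.
Precision τ = 1/σ² = 1/0.1181² = 71.7.

μ = 0.05, τ = 71.7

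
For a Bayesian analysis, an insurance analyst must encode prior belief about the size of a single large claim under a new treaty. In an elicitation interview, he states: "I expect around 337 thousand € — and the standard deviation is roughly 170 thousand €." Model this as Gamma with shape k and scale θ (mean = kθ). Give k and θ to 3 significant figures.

k ≈ 3.93, θ ≈ 85.8

For Gamma(k, scale θ): mean = kθ, variance = kθ², so CV = 1/√k.
CV = SD/mean = 170/337 = 0.5045, hence k = 1/CV² = 3.93.
Then θ = mean/k = 337/3.93 = 85.8.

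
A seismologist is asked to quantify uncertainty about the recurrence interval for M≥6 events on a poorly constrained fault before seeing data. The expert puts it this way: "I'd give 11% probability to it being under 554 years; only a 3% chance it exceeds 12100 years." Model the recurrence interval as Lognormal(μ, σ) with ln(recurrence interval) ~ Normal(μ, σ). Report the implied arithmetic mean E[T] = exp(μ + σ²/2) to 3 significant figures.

E[T] ≈ 3060 years

If T ~ Lognormal(μ,σ) then ln T ~ Normal(μ,σ), so the p-quantile of ln T is μ + z_p·σ.
ln(554) = 6.317 and ln(12100) = 9.401; z_{0.11} = -1.227, z_{0.97} = 1.881.
σ = (9.401 − 6.317)/(1.881 − (-1.227)) = 0.992.
μ = 6.317 − (-1.227)·0.992 = 7.534.
E[T] = exp(μ + σ²/2) = exp(7.534 + 0.4925) = 3060 years.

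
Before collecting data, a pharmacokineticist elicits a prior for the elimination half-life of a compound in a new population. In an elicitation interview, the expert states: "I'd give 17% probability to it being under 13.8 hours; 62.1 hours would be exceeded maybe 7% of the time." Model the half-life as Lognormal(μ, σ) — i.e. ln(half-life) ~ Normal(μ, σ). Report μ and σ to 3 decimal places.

μ ≈ 3.215, σ ≈ 0.619

If T ~ Lognormal(μ,σ) then ln T ~ Normal(μ,σ), so the p-quantile of ln T is μ + z_p·σ.
ln(13.8) = 2.625 and ln(62.1) = 4.129; z_{0.17} = -0.9542, z_{0.93} = 1.476.
σ = (4.129 − 2.625)/(1.476 − (-0.9542)) = 0.619.
μ = 2.625 − (-0.9542)·0.619 = 3.215.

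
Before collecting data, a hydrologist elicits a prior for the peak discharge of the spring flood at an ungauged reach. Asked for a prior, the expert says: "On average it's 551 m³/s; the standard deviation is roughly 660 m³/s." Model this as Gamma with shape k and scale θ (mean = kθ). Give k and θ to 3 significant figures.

For Gamma(k, scale θ): mean = kθ, variance = kθ², so CV = 1/√k.
CV = SD/mean = 660/551 = 1.198, hence k = 1/CV² = 0.697.
Then θ = mean/k = 551/0.697 = 791.

k ≈ 0.697, θ ≈ 791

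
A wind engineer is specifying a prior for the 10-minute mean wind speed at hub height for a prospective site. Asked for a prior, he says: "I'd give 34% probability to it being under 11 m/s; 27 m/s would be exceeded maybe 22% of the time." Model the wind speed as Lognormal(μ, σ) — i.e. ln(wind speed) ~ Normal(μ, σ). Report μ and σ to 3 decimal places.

If T ~ Lognormal(μ,σ) then ln T ~ Normal(μ,σ), so the p-quantile of ln T is μ + z_p·σ.
ln(11) = 2.398 and ln(27) = 3.296; z_{0.34} = -0.4125, z_{0.78} = 0.7722.
σ = (3.296 − 2.398)/(0.7722 − (-0.4125)) = 0.758.
μ = 2.398 − (-0.4125)·0.758 = 2.711.

μ ≈ 2.711, σ ≈ 0.758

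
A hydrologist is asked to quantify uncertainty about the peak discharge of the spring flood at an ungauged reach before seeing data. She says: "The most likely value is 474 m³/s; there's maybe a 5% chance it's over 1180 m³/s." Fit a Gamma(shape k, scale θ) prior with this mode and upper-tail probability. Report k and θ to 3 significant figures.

Gamma(k,θ) with k>1 has mode (k−1)θ, so θ = 474/(k−1).
Need P(X < 1180) = 0.95 with θ tied to k this way. Start at k = 2, θ = 474: P(X<1180) ≈ 0.711.
Too low — raise k to concentrate. Iterating converges to k ≈ 4.27.
Then θ = 474/(4.27−1) ≈ 145.

k ≈ 4.27, θ ≈ 145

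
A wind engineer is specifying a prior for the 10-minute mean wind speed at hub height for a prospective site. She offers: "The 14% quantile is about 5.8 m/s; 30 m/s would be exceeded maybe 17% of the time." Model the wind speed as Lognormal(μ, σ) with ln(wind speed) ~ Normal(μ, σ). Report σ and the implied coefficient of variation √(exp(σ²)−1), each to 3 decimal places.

σ ≈ 0.808, CV ≈ 0.959

If T ~ Lognormal(μ,σ) then ln T ~ Normal(μ,σ), so the p-quantile of ln T is μ + z_p·σ.
ln(5.8) = 1.758 and ln(30) = 3.401; z_{0.14} = -1.08, z_{0.83} = 0.9542.
σ = (3.401 − 1.758)/(0.9542 − (-1.08)) = 0.808.
μ = 1.758 − (-1.08)·0.808 = 2.630.
CV = √(exp(σ²)−1) = √(exp(0.6524)−1) = 0.959.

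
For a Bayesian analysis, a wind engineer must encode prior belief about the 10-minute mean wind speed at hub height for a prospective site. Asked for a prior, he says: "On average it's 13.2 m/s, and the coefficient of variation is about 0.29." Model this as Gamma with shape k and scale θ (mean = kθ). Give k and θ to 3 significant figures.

k ≈ 11.9, θ ≈ 1.11

For Gamma(k, scale θ): mean = kθ, variance = kθ², so CV = 1/√k.
CV = 0.29, hence k = 1/CV² = 11.9.
Then θ = mean/k = 13.2/11.9 = 1.11.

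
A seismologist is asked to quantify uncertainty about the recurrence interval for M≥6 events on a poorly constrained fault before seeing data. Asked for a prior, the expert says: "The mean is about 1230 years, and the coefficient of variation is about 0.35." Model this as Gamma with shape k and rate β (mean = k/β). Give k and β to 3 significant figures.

For Gamma(k, rate β): mean = k/β, variance = k/β², so CV = 1/√k.
CV = 0.35, hence k = 1/CV² = 8.16.
Then β = k/mean = 8.16/1230 = 0.00664.

k ≈ 8.16, β ≈ 0.00664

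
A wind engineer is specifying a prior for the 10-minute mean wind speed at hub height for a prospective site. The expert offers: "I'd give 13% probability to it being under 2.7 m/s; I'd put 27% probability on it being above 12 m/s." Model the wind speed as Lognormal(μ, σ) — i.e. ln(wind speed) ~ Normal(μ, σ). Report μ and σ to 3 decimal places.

If T ~ Lognormal(μ,σ) then ln T ~ Normal(μ,σ), so the p-quantile of ln T is μ + z_p·σ.
ln(2.7) = 0.9933 and ln(12) = 2.485; z_{0.13} = -1.126, z_{0.73} = 0.6128.
σ = (2.485 − 0.9933)/(0.6128 − (-1.126)) = 0.858.
μ = 0.9933 − (-1.126)·0.858 = 1.959.

μ ≈ 1.959, σ ≈ 0.858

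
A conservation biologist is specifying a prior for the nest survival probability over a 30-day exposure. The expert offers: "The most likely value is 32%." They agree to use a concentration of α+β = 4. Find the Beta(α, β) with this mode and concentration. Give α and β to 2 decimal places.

α = 1.64, β = 2.36

For α,β > 1 the Beta mode is (α−1)/(α+β−2). With α+β = 4, the mode is (α−1)/2.
Set (α−1)/2 = 0.32 → α = 1 + 0.32·2 = 1.64.
β = 4 − α = 2.36.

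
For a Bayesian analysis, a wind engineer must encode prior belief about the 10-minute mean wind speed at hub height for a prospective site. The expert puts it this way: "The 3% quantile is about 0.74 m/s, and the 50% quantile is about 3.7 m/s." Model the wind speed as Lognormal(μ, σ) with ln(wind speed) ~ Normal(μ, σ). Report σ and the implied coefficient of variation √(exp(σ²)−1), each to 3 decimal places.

If T ~ Lognormal(μ,σ) then ln T ~ Normal(μ,σ), so the p-quantile of ln T is μ + z_p·σ.
ln(0.74) = -0.3011 and ln(3.7) = 1.308; z_{0.03} = -1.881, z_{0.5} = 0.
σ = (1.308 − -0.3011)/(0 − (-1.881)) = 0.856.
μ = -0.3011 − (-1.881)·0.856 = 1.308.
CV = √(exp(σ²)−1) = √(exp(0.7323)−1) = 1.039.

σ ≈ 0.856, CV ≈ 1.039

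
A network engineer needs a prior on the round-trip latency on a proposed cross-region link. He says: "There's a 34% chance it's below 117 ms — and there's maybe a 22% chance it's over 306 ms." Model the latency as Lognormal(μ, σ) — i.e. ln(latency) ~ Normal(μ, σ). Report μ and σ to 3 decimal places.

μ ≈ 5.097, σ ≈ 0.812

If T ~ Lognormal(μ,σ) then ln T ~ Normal(μ,σ), so the p-quantile of ln T is μ + z_p·σ.
ln(117) = 4.762 and ln(306) = 5.724; z_{0.34} = -0.4125, z_{0.78} = 0.7722.
σ = (5.724 − 4.762)/(0.7722 − (-0.4125)) = 0.812.
μ = 4.762 − (-0.4125)·0.812 = 5.097.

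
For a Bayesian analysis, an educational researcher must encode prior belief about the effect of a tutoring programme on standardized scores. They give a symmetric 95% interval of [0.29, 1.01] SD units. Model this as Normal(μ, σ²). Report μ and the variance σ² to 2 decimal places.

A symmetric 95% interval runs μ ± z·σ with z = 1.96.
Half-width = 0.36, so σ = 0.36/1.96 = 0.184 and σ² = 0.03.
μ is the interval midpoint, 0.65.

μ = 0.65, σ² = 0.03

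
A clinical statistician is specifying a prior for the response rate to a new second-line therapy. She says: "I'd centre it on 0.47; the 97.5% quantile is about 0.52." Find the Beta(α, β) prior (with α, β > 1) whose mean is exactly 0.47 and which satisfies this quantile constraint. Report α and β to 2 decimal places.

With mean 0.47 fixed, write α = 0.47s, β = 0.53s where s = α+β.
Need P(θ < 0.52) = 0.975 under Beta(0.47s, 0.53s). Normal approximation: (q−m)/√(m(1−m)/s) ≈ z_{0.975} = 1.96, so s ≈ 0.47·0.53·(1.96)²/(0.52−0.47)² = 382.8.
At s = 382.8: P(θ<0.52) ≈ 0.975. Adjusting to match 0.975 gives s ≈ 383.61.
So α = 0.47·383.61 ≈ 180.30, β = 0.53·383.61 ≈ 203.32.

α ≈ 180.30, β ≈ 203.32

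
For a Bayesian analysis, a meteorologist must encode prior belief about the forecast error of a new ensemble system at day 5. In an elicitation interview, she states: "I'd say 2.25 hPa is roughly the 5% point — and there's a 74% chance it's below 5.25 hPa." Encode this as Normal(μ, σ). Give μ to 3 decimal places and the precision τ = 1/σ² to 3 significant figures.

μ = 4.407, τ = 0.582

For Normal(μ,σ), the p-quantile is μ + z_p·σ. Here z_{0.05} = -1.645, z_{0.74} = 0.6433.
So 2.25 = μ − 1.645σ and 5.25 = μ + 0.6433σ.
Subtracting: σ = (5.25 − 2.25)/(0.6433 − (-1.645)) = 1.311.
Then μ = 2.25 − (-1.645)·1.311 = 4.407.
Precision τ = 1/σ² = 1/1.311² = 0.582.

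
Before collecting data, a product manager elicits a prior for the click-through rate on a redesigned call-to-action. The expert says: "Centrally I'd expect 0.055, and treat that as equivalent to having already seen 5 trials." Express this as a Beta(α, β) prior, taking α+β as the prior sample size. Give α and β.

Under the effective-sample-size interpretation, Beta(α, β) has prior mean α/(α+β) and prior sample size α+β.
So α+β = 5 and α/(α+β) = 0.055, giving α = 0.055·5 = 0.275 and β = 5 − 0.275 = 4.725.

α = 0.275, β = 4.725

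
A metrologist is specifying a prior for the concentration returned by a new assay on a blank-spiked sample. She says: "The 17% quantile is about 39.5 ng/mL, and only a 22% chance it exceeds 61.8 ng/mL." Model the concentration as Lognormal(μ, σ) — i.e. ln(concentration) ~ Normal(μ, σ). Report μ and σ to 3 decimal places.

μ ≈ 3.924, σ ≈ 0.259

If T ~ Lognormal(μ,σ) then ln T ~ Normal(μ,σ), so the p-quantile of ln T is μ + z_p·σ.
ln(39.5) = 3.676 and ln(61.8) = 4.124; z_{0.17} = -0.9542, z_{0.78} = 0.7722.
σ = (4.124 − 3.676)/(0.7722 − (-0.9542)) = 0.259.
μ = 3.676 − (-0.9542)·0.259 = 3.924.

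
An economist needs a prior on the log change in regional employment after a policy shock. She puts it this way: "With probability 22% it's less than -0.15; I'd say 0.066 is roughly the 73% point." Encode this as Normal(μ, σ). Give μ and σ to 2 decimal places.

μ = -0.03, σ = 0.16

For Normal(μ,σ), the p-quantile is μ + z_p·σ. Here z_{0.22} = -0.7722, z_{0.73} = 0.6128.
So -0.15 = μ − 0.7722σ and 0.066 = μ + 0.6128σ.
Subtracting: σ = (0.066 − -0.15)/(0.6128 − (-0.7722)) = 0.16.
Then μ = -0.15 − (-0.7722)·0.16 = -0.03.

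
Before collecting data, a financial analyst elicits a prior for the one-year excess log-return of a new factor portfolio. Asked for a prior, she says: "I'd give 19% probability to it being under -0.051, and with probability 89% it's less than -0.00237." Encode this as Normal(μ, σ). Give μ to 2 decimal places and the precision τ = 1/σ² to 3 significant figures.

The p-quantile of Normal(μ,σ) is μ + z_p·σ, with z_{0.19} = -0.8779 and z_{0.89} = 1.227.
Eliminate σ: μ = (z₂·x₁ − z₁·x₂)/(z₂ − z₁) = (1.227·-0.051 − (-0.8779)·-0.00237)/2.104 = -0.03.
Then σ = (x₂ − x₁)/(z₂ − z₁) = (-0.00237 − -0.051)/2.104 = 0.02.
Precision τ = 1/σ² = 1/0.02311² = 1870.

μ = -0.03, τ = 1870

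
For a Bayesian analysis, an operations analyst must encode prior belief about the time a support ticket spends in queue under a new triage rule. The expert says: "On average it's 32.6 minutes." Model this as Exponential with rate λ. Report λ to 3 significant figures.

Exponential mean = 1/λ, so λ = 1/32.6 = 0.0307.

λ ≈ 0.0307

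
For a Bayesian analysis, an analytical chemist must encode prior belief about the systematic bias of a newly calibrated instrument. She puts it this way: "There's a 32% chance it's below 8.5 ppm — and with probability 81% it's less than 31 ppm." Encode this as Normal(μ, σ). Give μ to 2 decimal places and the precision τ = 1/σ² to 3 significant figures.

μ = 16.32, τ = 0.00358

For Normal(μ,σ), the p-quantile is μ + z_p·σ. Here z_{0.32} = -0.4677, z_{0.81} = 0.8779.
So 8.5 = μ − 0.4677σ and 31 = μ + 0.8779σ.
Subtracting: σ = (31 − 8.5)/(0.8779 − (-0.4677)) = 16.72.
Then μ = 8.5 − (-0.4677)·16.72 = 16.32.
Precision τ = 1/σ² = 1/16.72² = 0.00358.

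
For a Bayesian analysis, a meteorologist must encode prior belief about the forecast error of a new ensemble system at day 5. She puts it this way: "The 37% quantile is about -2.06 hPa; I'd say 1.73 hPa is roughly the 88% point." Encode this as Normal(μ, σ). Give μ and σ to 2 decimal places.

For Normal(μ,σ), the p-quantile is μ + z_p·σ. Here z_{0.37} = -0.3319, z_{0.88} = 1.175.
So -2.06 = μ − 0.3319σ and 1.73 = μ + 1.175σ.
Subtracting: σ = (1.73 − -2.06)/(1.175 − (-0.3319)) = 2.52.
Then μ = -2.06 − (-0.3319)·2.52 = -1.23.

μ = -1.23, σ = 2.52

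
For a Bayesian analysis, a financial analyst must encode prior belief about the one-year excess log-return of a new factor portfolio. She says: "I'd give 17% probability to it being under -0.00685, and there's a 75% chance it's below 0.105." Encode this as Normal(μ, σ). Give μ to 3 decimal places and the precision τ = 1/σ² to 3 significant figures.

The p-quantile of Normal(μ,σ) is μ + z_p·σ, with z_{0.17} = -0.9542 and z_{0.75} = 0.6745.
Eliminate σ: μ = (z₂·x₁ − z₁·x₂)/(z₂ − z₁) = (0.6745·-0.00685 − (-0.9542)·0.105)/1.629 = 0.059.
Then σ = (x₂ − x₁)/(z₂ − z₁) = (0.105 − -0.00685)/1.629 = 0.069.
Precision τ = 1/σ² = 1/0.06868² = 212.

μ = 0.059, τ = 212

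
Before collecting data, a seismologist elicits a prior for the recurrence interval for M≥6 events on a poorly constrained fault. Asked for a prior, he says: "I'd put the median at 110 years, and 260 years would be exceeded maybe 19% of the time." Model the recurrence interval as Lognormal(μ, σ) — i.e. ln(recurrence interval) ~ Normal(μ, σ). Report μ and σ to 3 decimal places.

μ ≈ 4.700, σ ≈ 0.980

If T ~ Lognormal(μ,σ) then ln T ~ Normal(μ,σ), so the p-quantile of ln T is μ + z_p·σ.
ln(110) = 4.7 and ln(260) = 5.561; z_{0.5} = 0, z_{0.81} = 0.8779.
σ = (5.561 − 4.7)/(0.8779 − (0)) = 0.980.
μ = 4.7 − (0)·0.980 = 4.700.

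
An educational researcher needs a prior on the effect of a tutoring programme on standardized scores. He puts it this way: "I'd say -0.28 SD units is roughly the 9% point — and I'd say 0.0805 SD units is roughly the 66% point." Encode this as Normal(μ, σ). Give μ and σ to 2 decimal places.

μ = -0.00, σ = 0.21

The p-quantile of Normal(μ,σ) is μ + z_p·σ, with z_{0.09} = -1.341 and z_{0.66} = 0.4125.
Eliminate σ: μ = (z₂·x₁ − z₁·x₂)/(z₂ − z₁) = (0.4125·-0.28 − (-1.341)·0.0805)/1.753 = -0.00.
Then σ = (x₂ − x₁)/(z₂ − z₁) = (0.0805 − -0.28)/1.753 = 0.21.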